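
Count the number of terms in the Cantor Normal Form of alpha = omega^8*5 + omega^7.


CNF: omega^8*5 + omega^7
Count the summands separated by '+':
  term 1: omega^8*5
  term 2: omega^7
Total terms = 2

2


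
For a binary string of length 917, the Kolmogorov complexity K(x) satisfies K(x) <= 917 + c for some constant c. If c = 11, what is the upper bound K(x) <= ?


K(x) <= |x| + c = 917 + 11 = 928

928


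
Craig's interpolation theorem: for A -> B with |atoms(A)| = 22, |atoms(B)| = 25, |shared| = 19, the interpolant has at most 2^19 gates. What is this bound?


Shared atoms = 19
Craig interpolant size bound = 2^19
= 524288

524288


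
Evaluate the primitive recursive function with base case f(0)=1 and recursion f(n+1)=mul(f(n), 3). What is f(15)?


f(0) = 1
f(1) = mul(f(0), 3) = mul(1, 3) = 3
f(2) = mul(f(1), 3) = mul(3, 3) = 9
f(3) = mul(f(2), 3) = mul(9, 3) = 27
f(4) = mul(f(3), 3) = mul(27, 3) = 81
f(5) = mul(f(4), 3) = mul(81, 3) = 243
f(6) = mul(f(5), 3) = mul(243, 3) = 729
f(7) = mul(f(6), 3) = mul(729, 3) = 2187
f(8) = mul(f(7), 3) = mul(2187, 3) = 6561
f(9) = mul(f(8), 3) = mul(6561, 3) = 19683
f(10) = mul(f(9), 3) = mul(19683, 3) = 59049
f(11) = mul(f(10), 3) = mul(59049, 3) = 177147
f(12) = mul(f(11), 3) = mul(177147, 3) = 531441
f(13) = mul(f(12), 3) = mul(531441, 3) = 1594323
f(14) = mul(f(13), 3) = mul(1594323, 3) = 4782969
f(15) = mul(f(14), 3) = mul(4782969, 3) = 14348907


14348907


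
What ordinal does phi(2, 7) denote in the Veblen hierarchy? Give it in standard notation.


phi(2, 7):
phi(2, beta) = zeta_beta (the beta-th zeta number, fixed point of epsilon).
phi(2, 7) = zeta_7

zeta_7


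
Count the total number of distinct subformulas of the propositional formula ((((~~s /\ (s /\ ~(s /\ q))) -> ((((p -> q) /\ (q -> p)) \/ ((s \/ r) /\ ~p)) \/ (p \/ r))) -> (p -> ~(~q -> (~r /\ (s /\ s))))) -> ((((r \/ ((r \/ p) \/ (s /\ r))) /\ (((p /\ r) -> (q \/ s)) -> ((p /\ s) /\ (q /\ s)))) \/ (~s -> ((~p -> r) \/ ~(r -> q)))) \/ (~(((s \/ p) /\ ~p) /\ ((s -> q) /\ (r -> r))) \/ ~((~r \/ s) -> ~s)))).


Formula: ((((~~s /\ (s /\ ~(s /\ q))) -> ((((p -> q) /\ (q -> p)) \/ ((s \/ r) /\ ~p)) \/ (p \/ r))) -> (p -> ~(~q -> (~r /\ (s /\ s))))) -> ((((r \/ ((r \/ p) \/ (s /\ r))) /\ (((p /\ r) -> (q \/ s)) -> ((p /\ s) /\ (q /\ s)))) \/ (~s -> ((~p -> r) \/ ~(r -> q)))) \/ (~(((s \/ p) /\ ~p) /\ ((s -> q) /\ (r -> r))) \/ ~((~r \/ s) -> ~s))))
Subformulas found:
  1. r
  2. p
  3. q
  4. s
  5. ~p
  6. ~s
  7. ~r
  8. ~q
  9. ~~s
  10. (s /\ s)
  11. (q -> p)
  12. (p /\ r)
  13. (s /\ r)
  14. (q \/ s)
  15. (p -> q)
  16. (r \/ p)
  17. (s -> q)
  18. (p \/ r)
  19. (r -> q)
  20. (r -> r)
  21. (p /\ s)
  22. (s \/ r)
  23. (s /\ q)
  24. (s \/ p)
  25. (q /\ s)
  26. (~r \/ s)
  27. ~(r -> q)
  28. (~p -> r)
  29. ~(s /\ q)
  30. (s /\ ~(s /\ q))
  31. (~r /\ (s /\ s))
  32. ((s \/ r) /\ ~p)
  33. ((s \/ p) /\ ~p)
  34. ((~r \/ s) -> ~s)
  35. ~((~r \/ s) -> ~s)
  36. ((s -> q) /\ (r -> r))
  37. ((p -> q) /\ (q -> p))
  38. ((p /\ s) /\ (q /\ s))
  39. ((p /\ r) -> (q \/ s))
  40. ((r \/ p) \/ (s /\ r))
  41. (~q -> (~r /\ (s /\ s)))
  42. ((~p -> r) \/ ~(r -> q))
  43. (~~s /\ (s /\ ~(s /\ q)))
  44. ~(~q -> (~r /\ (s /\ s)))
  45. (r \/ ((r \/ p) \/ (s /\ r)))
  46. (p -> ~(~q -> (~r /\ (s /\ s))))
  47. (~s -> ((~p -> r) \/ ~(r -> q)))
  48. (((s \/ p) /\ ~p) /\ ((s -> q) /\ (r -> r)))
  49. (((p -> q) /\ (q -> p)) \/ ((s \/ r) /\ ~p))
  50. ~(((s \/ p) /\ ~p) /\ ((s -> q) /\ (r -> r)))
  51. (((p /\ r) -> (q \/ s)) -> ((p /\ s) /\ (q /\ s)))
  52. ((((p -> q) /\ (q -> p)) \/ ((s \/ r) /\ ~p)) \/ (p \/ r))
  53. (~(((s \/ p) /\ ~p) /\ ((s -> q) /\ (r -> r))) \/ ~((~r \/ s) -> ~s))
  54. ((r \/ ((r \/ p) \/ (s /\ r))) /\ (((p /\ r) -> (q \/ s)) -> ((p /\ s) /\ (q /\ s))))
  55. ((~~s /\ (s /\ ~(s /\ q))) -> ((((p -> q) /\ (q -> p)) \/ ((s \/ r) /\ ~p)) \/ (p \/ r)))
  56. (((r \/ ((r \/ p) \/ (s /\ r))) /\ (((p /\ r) -> (q \/ s)) -> ((p /\ s) /\ (q /\ s)))) \/ (~s -> ((~p -> r) \/ ~(r -> q))))
  57. (((~~s /\ (s /\ ~(s /\ q))) -> ((((p -> q) /\ (q -> p)) \/ ((s \/ r) /\ ~p)) \/ (p \/ r))) -> (p -> ~(~q -> (~r /\ (s /\ s)))))
  58. ((((r \/ ((r \/ p) \/ (s /\ r))) /\ (((p /\ r) -> (q \/ s)) -> ((p /\ s) /\ (q /\ s)))) \/ (~s -> ((~p -> r) \/ ~(r -> q)))) \/ (~(((s \/ p) /\ ~p) /\ ((s -> q) /\ (r -> r))) \/ ~((~r \/ s) -> ~s)))
  59. ((((~~s /\ (s /\ ~(s /\ q))) -> ((((p -> q) /\ (q -> p)) \/ ((s \/ r) /\ ~p)) \/ (p \/ r))) -> (p -> ~(~q -> (~r /\ (s /\ s))))) -> ((((r \/ ((r \/ p) \/ (s /\ r))) /\ (((p /\ r) -> (q \/ s)) -> ((p /\ s) /\ (q /\ s)))) \/ (~s -> ((~p -> r) \/ ~(r -> q)))) \/ (~(((s \/ p) /\ ~p) /\ ((s -> q) /\ (r -> r))) \/ ~((~r \/ s) -> ~s))))
Total distinct subformulas = 59

59


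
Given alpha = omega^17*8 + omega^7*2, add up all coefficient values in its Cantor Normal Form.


CNF: omega^17*8 + omega^7*2
Coefficients: 8 + 2 = 10

10


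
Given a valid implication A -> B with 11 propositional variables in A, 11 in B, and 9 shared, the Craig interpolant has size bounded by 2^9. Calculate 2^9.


Shared atoms = 9
Craig interpolant size bound = 2^9
= 512

512


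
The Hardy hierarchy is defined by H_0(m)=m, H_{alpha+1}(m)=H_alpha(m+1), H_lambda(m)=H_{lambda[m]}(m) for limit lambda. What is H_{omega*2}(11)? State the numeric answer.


H_{omega*2}(11):
For the Hardy hierarchy, H_{omega*k}(n) = 2^k * n.
2^2 = 4.
4 * 11 = 44

44


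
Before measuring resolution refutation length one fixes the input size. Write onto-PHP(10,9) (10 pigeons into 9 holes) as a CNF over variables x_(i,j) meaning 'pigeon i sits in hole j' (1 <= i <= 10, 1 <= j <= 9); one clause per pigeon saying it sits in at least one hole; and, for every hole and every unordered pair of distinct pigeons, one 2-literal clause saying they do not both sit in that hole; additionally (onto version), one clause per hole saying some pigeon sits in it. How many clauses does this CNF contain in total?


onto-PHP(10,9): 10 pigeons, 9 holes, 10*9 = 90 variables.
- pigeon clauses: one per pigeon -> 10 clauses
- hole clauses: 9 holes * C(10,2) = 9 * 45 -> 405 clauses
- onto clauses: one per hole -> 9 clauses
Total clauses = 10 + 405 + 9 = 424

424


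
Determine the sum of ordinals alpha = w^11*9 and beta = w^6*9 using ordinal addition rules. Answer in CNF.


Ordinal addition w^11*9 + w^6*9:
Leading exponent of alpha (11) > leading exponent of beta (6).
Since alpha's term has higher exponent than beta's leading term,
the sum is simply alpha followed by beta.
Result = w^11*9 + w^6*9

w^11*9 + w^6*9


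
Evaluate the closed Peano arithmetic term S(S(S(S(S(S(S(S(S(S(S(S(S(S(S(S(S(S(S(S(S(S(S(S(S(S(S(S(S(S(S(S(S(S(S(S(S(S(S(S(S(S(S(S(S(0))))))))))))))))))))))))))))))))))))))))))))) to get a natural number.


Counting successors applied to 0:
45 applications of S to 0 = 45

45


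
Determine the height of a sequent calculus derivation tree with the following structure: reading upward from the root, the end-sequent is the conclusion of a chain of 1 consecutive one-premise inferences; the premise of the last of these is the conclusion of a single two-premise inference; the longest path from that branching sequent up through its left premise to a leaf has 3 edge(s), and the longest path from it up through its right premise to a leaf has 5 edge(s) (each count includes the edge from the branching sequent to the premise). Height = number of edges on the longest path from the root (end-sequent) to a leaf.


Longest path through the left premise: 3 edges (measured from the branching sequent)
Longest path through the right premise: 5 edges
Height of the subtree rooted at the branching sequent: max(3, 5) = 5
The branching sequent sits 1 edges above the root (the chain of one-premise inferences), so height = 5 + 1 = 6

6


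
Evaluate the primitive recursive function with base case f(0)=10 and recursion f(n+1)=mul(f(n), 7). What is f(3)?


f(0) = 10
f(1) = mul(f(0), 7) = mul(10, 7) = 70
f(2) = mul(f(1), 7) = mul(70, 7) = 490
f(3) = mul(f(2), 7) = mul(490, 7) = 3430


3430


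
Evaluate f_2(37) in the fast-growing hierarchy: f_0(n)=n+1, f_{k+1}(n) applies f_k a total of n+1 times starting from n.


f_2(37) = f_1^38(37)
f_1(m) = 2m + 1.
Iterating: f_1^k(n) = 2^k*(n+1) - 1.
f_2(37) = 2^38*(37+1) - 1 = 274877906944*38 - 1 = 10445360463871

10445360463871


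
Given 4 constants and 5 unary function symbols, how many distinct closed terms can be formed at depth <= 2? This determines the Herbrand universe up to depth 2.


Herbrand terms by depth:
Depth 0: 4 constants
Depth 1: 20 new terms (running total: 24)
Depth 2: 100 new terms (running total: 124)
Total distinct ground terms = 124

124


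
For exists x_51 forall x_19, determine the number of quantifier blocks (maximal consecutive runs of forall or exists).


Alternations = 1.
Blocks = alternations + 1 = 2

2


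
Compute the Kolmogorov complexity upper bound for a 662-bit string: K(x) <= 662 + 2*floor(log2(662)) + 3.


floor(log2(662)) = 9
2 * 9 = 18
K(x) <= 662 + 18 + 3 = 683

683


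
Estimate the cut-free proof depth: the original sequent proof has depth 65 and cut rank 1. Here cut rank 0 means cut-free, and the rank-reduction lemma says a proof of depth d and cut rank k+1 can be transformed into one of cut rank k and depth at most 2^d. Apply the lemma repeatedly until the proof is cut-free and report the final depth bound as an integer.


Each rank reduction sends depth d to at most 2^d; cut rank r needs r reductions.
2_0(65) = 65
2_1(65) = 2^65 = 36893488147419103232
Cut-free depth bound = 36893488147419103232

36893488147419103232


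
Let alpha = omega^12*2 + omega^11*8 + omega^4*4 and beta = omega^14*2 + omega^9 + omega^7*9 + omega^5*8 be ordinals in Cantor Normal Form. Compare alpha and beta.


Compare term by term from highest exponent:
alpha = omega^12*2 + omega^11*8 + omega^4*4
beta = omega^14*2 + omega^9 + omega^7*9 + omega^5*8
Term 1: alpha has omega^12*2, beta has omega^14*2
Term 2: alpha has omega^11*8, beta has omega^9*1
Term 3: alpha has omega^4*4, beta has omega^7*9
Term 4: alpha has omega^0*0, beta has omega^5*8
Result: alpha < beta

alpha < beta


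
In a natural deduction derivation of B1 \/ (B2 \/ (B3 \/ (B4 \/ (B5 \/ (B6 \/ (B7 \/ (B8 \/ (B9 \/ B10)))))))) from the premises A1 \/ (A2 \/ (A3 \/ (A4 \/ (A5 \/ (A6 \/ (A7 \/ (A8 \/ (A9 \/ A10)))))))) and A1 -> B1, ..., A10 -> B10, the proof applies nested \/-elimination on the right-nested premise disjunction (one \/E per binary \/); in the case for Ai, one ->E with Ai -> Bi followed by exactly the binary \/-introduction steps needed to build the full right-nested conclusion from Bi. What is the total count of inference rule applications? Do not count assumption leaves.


Constructive dilemma with 10 branches, all disjunctions right-nested:
- \/E: the premise has 9 binary \/, each eliminated once: 9 nodes.
- ->E: one per case (Ai with Ai -> Bi gives Bi): 10 nodes.
- \/I: in case i < n, Bi needs 1 step to form Bi \/ (B(i+1) \/ ...) and then i-1 steps to prepend B(i-1), ..., B1, i.e. i steps; in case i = n, B10 needs 9 prepend steps.
  \/I total = (1 + 2 + ... + 9) + 9 = 45 + 9 = 54 nodes.
Total = 9 + 10 + 54 = 73

73


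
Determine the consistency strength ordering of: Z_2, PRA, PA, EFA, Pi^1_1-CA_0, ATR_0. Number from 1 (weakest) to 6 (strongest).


Ordering by consistency strength:
1. EFA
2. PRA
3. PA
4. ATR_0
5. Pi^1_1-CA_0
6. Z_2


Z_2=6, PRA=2, PA=3, EFA=1, Pi^1_1-CA_0=5, ATR_0=4


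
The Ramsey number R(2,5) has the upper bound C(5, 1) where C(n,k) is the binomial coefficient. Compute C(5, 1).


R(2,5) <= C(2+5-2, 2-1) = C(5, 1)
C(5, 1) = 5! / (1! * 4!)
= 5

5


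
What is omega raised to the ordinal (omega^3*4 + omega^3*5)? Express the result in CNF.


omega^(omega^3*4 + omega^3*5):
Both terms of the exponent have the same exponent 3, so they merge: omega^3*4 + omega^3*5 = omega^3*(4+5) = omega^3*9.
omega raised to a CNF ordinal is a single CNF term: Result = omega^(omega^3*9)

omega^(omega^3*9)


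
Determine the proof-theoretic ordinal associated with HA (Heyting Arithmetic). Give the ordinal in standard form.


The proof-theoretic ordinal of HA (Heyting Arithmetic) is a standard result in ordinal analysis.
This ordinal is the supremum of order types of primitive recursive well-orderings
that the theory can prove to be well-ordered.
For HA (Heyting Arithmetic), the proof-theoretic ordinal is epsilon_0.

epsilon_0


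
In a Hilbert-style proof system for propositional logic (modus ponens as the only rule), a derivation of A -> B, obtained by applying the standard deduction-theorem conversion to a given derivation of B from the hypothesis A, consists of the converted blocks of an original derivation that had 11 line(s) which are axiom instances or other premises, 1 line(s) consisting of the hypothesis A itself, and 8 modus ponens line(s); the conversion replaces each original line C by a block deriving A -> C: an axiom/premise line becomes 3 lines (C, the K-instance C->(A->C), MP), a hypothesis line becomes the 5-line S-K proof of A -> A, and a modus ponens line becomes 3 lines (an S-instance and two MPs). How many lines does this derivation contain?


Deduction-theorem conversion, block by block:
- 11 axiom/premise lines -> 3 lines each = 33
- 1 hypothesis lines -> 5 lines each (identity proof A->A) = 5
- 8 MP lines -> 3 lines each (S-instance, MP, MP) = 24
Total = 33 + 5 + 24 = 62 lines.

62


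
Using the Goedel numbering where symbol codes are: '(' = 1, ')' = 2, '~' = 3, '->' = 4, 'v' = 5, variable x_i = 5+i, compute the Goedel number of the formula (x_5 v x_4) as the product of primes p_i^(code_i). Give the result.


Formula: (x_5 v x_4)
Symbol codes: [1, 10, 5, 9, 2]
Primes: [2, 3, 5, 7, 11]
p_1^1 = 2^1 = 2
p_2^10 = 3^10 = 59049
p_3^5 = 5^5 = 3125
p_4^9 = 7^9 = 40353607
p_5^2 = 11^2 = 121
Product = 1802022855680643750

1802022855680643750


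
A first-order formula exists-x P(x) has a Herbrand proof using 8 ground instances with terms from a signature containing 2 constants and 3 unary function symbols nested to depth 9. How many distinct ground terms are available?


Herbrand terms by depth:
Depth 0: 2 constants
Depth 1: 6 new terms (running total: 8)
Depth 2: 18 new terms (running total: 26)
Depth 3: 54 new terms (running total: 80)
Depth 4: 162 new terms (running total: 242)
Depth 5: 486 new terms (running total: 728)
Depth 6: 1458 new terms (running total: 2186)
Depth 7: 4374 new terms (running total: 6560)
Depth 8: 13122 new terms (running total: 19682)
Depth 9: 39366 new terms (running total: 59048)
Total distinct ground terms = 59048

59048


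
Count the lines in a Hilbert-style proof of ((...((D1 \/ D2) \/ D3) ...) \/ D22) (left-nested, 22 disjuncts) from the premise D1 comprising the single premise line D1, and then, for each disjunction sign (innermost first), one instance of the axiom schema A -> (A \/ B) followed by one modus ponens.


Building the left-nested 22-ary disjunction from D1:
- 1 premise line (D1)
- 22 disjuncts means 21 disjunction signs; each needs 1 axiom instance + 1 MP = 2 lines: 2 * 21 = 42
Total = 1 + 42 = 43 lines.

43


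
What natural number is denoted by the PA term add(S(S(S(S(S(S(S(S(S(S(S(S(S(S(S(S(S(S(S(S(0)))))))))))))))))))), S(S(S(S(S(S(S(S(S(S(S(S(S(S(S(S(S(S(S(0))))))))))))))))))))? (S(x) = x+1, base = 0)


add(S^20(0), S^19(0)):
S^20(0) = 20
S^19(0) = 19
20 + 19 = 39

39


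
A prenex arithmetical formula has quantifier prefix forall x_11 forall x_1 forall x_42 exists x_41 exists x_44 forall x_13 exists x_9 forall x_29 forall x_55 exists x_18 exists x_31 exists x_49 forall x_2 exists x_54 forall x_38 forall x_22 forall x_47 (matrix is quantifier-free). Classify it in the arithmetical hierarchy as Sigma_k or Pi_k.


Leading quantifier is forall, so the class is Pi.
Number of quantifier blocks = alternations + 1 = 8 + 1 = 9.
Classification: Pi_9

Pi_9


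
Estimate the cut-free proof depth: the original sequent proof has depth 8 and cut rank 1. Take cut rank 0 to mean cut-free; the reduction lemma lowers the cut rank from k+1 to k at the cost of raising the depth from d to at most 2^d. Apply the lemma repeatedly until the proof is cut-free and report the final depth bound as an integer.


Each rank reduction sends depth d to at most 2^d; cut rank r needs r reductions.
2_0(8) = 8
2_1(8) = 2^8 = 256
Cut-free depth bound = 256

256


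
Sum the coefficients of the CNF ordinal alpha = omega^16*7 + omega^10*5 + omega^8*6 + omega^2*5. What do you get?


CNF: omega^16*7 + omega^10*5 + omega^8*6 + omega^2*5
Coefficients: 7 + 5 + 6 + 5 = 23

23


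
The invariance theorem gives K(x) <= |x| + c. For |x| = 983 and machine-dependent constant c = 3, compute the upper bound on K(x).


K(x) <= |x| + c = 983 + 3 = 986

986


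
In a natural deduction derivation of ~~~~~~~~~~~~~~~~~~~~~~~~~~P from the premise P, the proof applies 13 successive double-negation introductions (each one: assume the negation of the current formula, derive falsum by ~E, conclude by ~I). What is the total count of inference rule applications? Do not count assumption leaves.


Each double-negation introduction (from C infer ~~C) uses 2 inference nodes: one ~E (C and ~C give falsum) and one ~I (discharge ~C).
13 double negations = 13 * 2 = 26 inference nodes.

26


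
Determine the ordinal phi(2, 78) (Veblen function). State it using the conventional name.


phi(2, 78):
phi(2, beta) = zeta_beta (the beta-th zeta number, fixed point of epsilon).
phi(2, 78) = zeta_78

zeta_78


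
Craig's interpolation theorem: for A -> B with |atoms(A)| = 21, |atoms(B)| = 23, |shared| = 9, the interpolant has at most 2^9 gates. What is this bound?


Shared atoms = 9
Craig interpolant size bound = 2^9
= 512

512


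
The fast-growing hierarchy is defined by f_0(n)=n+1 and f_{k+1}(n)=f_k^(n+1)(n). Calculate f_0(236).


f_0(236) = 236 + 1 = 237

237


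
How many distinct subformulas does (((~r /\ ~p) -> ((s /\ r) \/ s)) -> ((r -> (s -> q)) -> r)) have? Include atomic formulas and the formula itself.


Formula: (((~r /\ ~p) -> ((s /\ r) \/ s)) -> ((r -> (s -> q)) -> r))
Subformulas found:
  1. q
  2. s
  3. r
  4. p
  5. ~p
  6. ~r
  7. (s /\ r)
  8. (s -> q)
  9. (~r /\ ~p)
  10. ((s /\ r) \/ s)
  11. (r -> (s -> q))
  12. ((r -> (s -> q)) -> r)
  13. ((~r /\ ~p) -> ((s /\ r) \/ s))
  14. (((~r /\ ~p) -> ((s /\ r) \/ s)) -> ((r -> (s -> q)) -> r))
Total distinct subformulas = 14

14


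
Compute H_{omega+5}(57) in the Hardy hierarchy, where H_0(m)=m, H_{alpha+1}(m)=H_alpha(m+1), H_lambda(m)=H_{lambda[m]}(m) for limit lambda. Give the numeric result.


H_{omega+5}(57):
Unwind the 5 successor steps: H_{omega+5}(57) = H_omega(57+5) = H_omega(62).
H_omega(m) = H_m(m) = m + m = 2m.
Result = 2 * 62 = 124

124


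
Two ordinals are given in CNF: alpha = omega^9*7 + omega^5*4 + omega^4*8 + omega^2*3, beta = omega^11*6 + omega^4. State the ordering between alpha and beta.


Compare term by term from highest exponent:
alpha = omega^9*7 + omega^5*4 + omega^4*8 + omega^2*3
beta = omega^11*6 + omega^4
Term 1: alpha has omega^9*7, beta has omega^11*6
Term 2: alpha has omega^5*4, beta has omega^4*1
Term 3: alpha has omega^4*8, beta has omega^0*0
Term 4: alpha has omega^2*3, beta has omega^0*0
Result: alpha < beta

alpha < beta


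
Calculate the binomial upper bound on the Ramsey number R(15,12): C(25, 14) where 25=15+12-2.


R(15,12) <= C(15+12-2, 15-1) = C(25, 14)
C(25, 14) = 25! / (14! * 11!)
= 4457400

4457400


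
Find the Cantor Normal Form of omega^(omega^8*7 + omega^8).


omega^(omega^8*7 + omega^8):
Both terms of the exponent have the same exponent 8, so they merge: omega^8*7 + omega^8 = omega^8*(7+1) = omega^8*8.
omega raised to a CNF ordinal is a single CNF term: Result = omega^(omega^8*8)

omega^(omega^8*8)


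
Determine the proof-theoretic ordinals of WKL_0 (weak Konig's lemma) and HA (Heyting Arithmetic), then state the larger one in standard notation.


Proof-theoretic ordinal of WKL_0 (weak Konig's lemma): omega^omega
Proof-theoretic ordinal of HA (Heyting Arithmetic): epsilon_0
Comparing: omega^omega < epsilon_0.
The larger ordinal is epsilon_0 (from HA (Heyting Arithmetic)).

epsilon_0


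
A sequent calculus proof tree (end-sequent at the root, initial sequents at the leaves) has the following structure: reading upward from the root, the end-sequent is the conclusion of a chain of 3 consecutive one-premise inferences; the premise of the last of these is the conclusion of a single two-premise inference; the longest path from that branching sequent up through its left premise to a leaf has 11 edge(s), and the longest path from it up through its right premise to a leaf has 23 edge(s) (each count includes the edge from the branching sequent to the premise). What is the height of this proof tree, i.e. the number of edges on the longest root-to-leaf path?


Longest path through the left premise: 11 edges (measured from the branching sequent)
Longest path through the right premise: 23 edges
Height of the subtree rooted at the branching sequent: max(11, 23) = 23
The branching sequent sits 3 edges above the root (the chain of one-premise inferences), so height = 23 + 3 = 26

26


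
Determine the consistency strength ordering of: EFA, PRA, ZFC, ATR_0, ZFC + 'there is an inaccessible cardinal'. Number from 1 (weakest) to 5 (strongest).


Ordering by consistency strength:
1. EFA
2. PRA
3. ATR_0
4. ZFC
5. ZFC + 'there is an inaccessible cardinal'


EFA=1, PRA=2, ZFC=4, ATR_0=3, ZFC + 'there is an inaccessible cardinal'=5


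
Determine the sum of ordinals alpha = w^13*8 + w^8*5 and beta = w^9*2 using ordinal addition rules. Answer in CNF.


Ordinal addition (w^13*8 + w^8*5) + w^9*2:
alpha's leading term has exponent 13 > beta's exponent 9, so it survives.
alpha's tail term has exponent 8 < beta's exponent 9, so it is absorbed by beta.
In ordinal addition, any term followed by a strictly larger-exponent term is absorbed.
Result = w^13*8 + w^9*2

w^13*8 + w^9*2


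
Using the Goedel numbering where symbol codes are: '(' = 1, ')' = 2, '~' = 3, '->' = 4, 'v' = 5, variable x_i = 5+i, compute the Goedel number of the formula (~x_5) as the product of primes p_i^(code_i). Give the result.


Formula: (~x_5)
Symbol codes: [1, 3, 10, 2]
Primes: [2, 3, 5, 7]
p_1^1 = 2^1 = 2
p_2^3 = 3^3 = 27
p_3^10 = 5^10 = 9765625
p_4^2 = 7^2 = 49
Product = 25839843750

25839843750


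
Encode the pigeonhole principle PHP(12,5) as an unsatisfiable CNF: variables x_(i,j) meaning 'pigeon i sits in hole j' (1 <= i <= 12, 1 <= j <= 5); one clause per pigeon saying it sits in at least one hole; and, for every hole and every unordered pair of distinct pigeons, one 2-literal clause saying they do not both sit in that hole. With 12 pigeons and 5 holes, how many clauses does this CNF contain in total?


PHP(12,5): 12 pigeons, 5 holes, 12*5 = 60 variables.
- pigeon clauses: one per pigeon -> 12 clauses
- hole clauses: 5 holes * C(12,2) = 5 * 66 -> 330 clauses
Total clauses = 12 + 330 = 342

342


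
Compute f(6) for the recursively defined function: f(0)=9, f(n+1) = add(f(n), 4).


f(0) = 9
f(1) = add(f(0), 4) = add(9, 4) = 13
f(2) = add(f(1), 4) = add(13, 4) = 17
f(3) = add(f(2), 4) = add(17, 4) = 21
f(4) = add(f(3), 4) = add(21, 4) = 25
f(5) = add(f(4), 4) = add(25, 4) = 29
f(6) = add(f(5), 4) = add(29, 4) = 33


33


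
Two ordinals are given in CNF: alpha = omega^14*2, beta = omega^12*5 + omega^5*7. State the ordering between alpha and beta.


Compare term by term from highest exponent:
alpha = omega^14*2
beta = omega^12*5 + omega^5*7
Term 1: alpha has omega^14*2, beta has omega^12*5
Term 2: alpha has omega^0*0, beta has omega^5*7
Result: alpha > beta

alpha > beta


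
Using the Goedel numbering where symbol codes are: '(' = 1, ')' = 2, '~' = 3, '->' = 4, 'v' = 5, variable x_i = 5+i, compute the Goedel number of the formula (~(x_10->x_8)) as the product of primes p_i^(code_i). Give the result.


Formula: (~(x_10->x_8))
Symbol codes: [1, 3, 1, 15, 4, 13, 2, 2]
Primes: [2, 3, 5, 7, 11, 13, 17, 19]
p_1^1 = 2^1 = 2
p_2^3 = 3^3 = 27
p_3^1 = 5^1 = 5
p_4^15 = 7^15 = 4747561509943
p_5^4 = 11^4 = 14641
p_6^13 = 13^13 = 302875106592253
p_7^2 = 17^2 = 289
p_8^2 = 19^2 = 361
Product = 593025993350976911427386291384915507370

593025993350976911427386291384915507370


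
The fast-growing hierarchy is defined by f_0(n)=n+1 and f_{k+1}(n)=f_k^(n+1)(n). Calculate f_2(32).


f_2(32) = f_1^33(32)
f_1(m) = 2m + 1.
Iterating: f_1^k(n) = 2^k*(n+1) - 1.
f_2(32) = 2^33*(32+1) - 1 = 8589934592*33 - 1 = 283467841535

283467841535


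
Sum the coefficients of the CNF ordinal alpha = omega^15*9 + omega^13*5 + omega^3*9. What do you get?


CNF: omega^15*9 + omega^13*5 + omega^3*9
Coefficients: 9 + 5 + 9 = 23

23


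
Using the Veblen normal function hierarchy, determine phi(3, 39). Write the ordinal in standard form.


phi(3, 39):
phi(3, beta) = eta_beta (the beta-th eta number, fixed point of zeta).
phi(3, 39) = eta_39

eta_39


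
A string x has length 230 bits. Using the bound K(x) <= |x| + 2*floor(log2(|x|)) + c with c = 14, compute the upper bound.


floor(log2(230)) = 7
2 * 7 = 14
K(x) <= 230 + 14 + 14 = 258

258


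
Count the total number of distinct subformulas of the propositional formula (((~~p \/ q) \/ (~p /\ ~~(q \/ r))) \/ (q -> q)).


Formula: (((~~p \/ q) \/ (~p /\ ~~(q \/ r))) \/ (q -> q))
Subformulas found:
  1. q
  2. r
  3. p
  4. ~p
  5. ~~p
  6. (q \/ r)
  7. (q -> q)
  8. ~(q \/ r)
  9. (~~p \/ q)
  10. ~~(q \/ r)
  11. (~p /\ ~~(q \/ r))
  12. ((~~p \/ q) \/ (~p /\ ~~(q \/ r)))
  13. (((~~p \/ q) \/ (~p /\ ~~(q \/ r))) \/ (q -> q))
Total distinct subformulas = 13

13


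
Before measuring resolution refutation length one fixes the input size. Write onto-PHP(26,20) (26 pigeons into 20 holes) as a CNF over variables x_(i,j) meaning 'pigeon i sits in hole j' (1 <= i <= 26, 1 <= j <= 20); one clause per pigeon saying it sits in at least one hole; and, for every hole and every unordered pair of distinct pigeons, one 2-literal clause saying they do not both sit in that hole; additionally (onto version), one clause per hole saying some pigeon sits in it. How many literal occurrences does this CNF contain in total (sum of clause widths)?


onto-PHP(26,20): 26 pigeons, 20 holes, 26*20 = 520 variables.
- pigeon clauses: one per pigeon -> 26 clauses of width 20 -> 520 literals
- hole clauses: 20 holes * C(26,2) = 20 * 325 -> 6500 clauses of width 2 -> 13000 literals
- onto clauses: one per hole -> 20 clauses of width 26 -> 520 literals
Total literal occurrences = 520 + 13000 + 520 = 14040

14040


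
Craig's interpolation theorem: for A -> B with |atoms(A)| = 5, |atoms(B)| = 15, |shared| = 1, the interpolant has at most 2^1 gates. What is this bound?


Shared atoms = 1
Craig interpolant size bound = 2^1
= 2

2


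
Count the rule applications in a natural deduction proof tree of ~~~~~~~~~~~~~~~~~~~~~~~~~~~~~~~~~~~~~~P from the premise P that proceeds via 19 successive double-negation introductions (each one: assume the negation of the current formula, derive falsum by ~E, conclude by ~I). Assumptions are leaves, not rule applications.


Each double-negation introduction (from C infer ~~C) uses 2 inference nodes: one ~E (C and ~C give falsum) and one ~I (discharge ~C).
19 double negations = 19 * 2 = 38 inference nodes.

38


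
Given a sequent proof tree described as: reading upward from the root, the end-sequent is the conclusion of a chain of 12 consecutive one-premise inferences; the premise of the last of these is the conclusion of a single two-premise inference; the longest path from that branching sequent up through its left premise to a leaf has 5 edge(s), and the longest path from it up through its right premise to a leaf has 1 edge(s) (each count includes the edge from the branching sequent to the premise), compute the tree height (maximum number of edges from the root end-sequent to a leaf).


Longest path through the left premise: 5 edges (measured from the branching sequent)
Longest path through the right premise: 1 edges
Height of the subtree rooted at the branching sequent: max(5, 1) = 5
The branching sequent sits 12 edges above the root (the chain of one-premise inferences), so height = 5 + 12 = 17

17


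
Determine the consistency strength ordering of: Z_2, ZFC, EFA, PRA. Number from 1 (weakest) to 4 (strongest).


Ordering by consistency strength:
1. EFA
2. PRA
3. Z_2
4. ZFC


Z_2=3, ZFC=4, EFA=1, PRA=2


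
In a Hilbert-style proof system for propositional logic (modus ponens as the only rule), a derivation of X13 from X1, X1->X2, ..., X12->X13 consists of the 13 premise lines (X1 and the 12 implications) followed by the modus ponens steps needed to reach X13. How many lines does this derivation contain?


We have 13 premise lines: X1 and 12 implications.
Each implication is detached once by MP, giving 12 MP lines.
13 premise lines + 12 MP lines = 25 total lines.

25


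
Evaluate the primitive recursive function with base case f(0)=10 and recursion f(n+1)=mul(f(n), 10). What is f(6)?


f(0) = 10
f(1) = mul(f(0), 10) = mul(10, 10) = 100
f(2) = mul(f(1), 10) = mul(100, 10) = 1000
f(3) = mul(f(2), 10) = mul(1000, 10) = 10000
f(4) = mul(f(3), 10) = mul(10000, 10) = 100000
f(5) = mul(f(4), 10) = mul(100000, 10) = 1000000
f(6) = mul(f(5), 10) = mul(1000000, 10) = 10000000


10000000


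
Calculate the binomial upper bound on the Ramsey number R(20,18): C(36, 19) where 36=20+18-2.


R(20,18) <= C(20+18-2, 20-1) = C(36, 19)
C(36, 19) = 36! / (19! * 17!)
= 8597496600

8597496600


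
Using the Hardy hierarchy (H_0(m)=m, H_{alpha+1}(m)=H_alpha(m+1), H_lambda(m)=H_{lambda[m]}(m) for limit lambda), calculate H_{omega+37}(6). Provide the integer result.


H_{omega+37}(6):
Unwind the 37 successor steps: H_{omega+37}(6) = H_omega(6+37) = H_omega(43).
H_omega(m) = H_m(m) = m + m = 2m.
Result = 2 * 43 = 86

86


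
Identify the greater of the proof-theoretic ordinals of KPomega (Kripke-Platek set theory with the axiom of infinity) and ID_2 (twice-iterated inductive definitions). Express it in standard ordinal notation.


Proof-theoretic ordinal of KPomega (Kripke-Platek set theory with the axiom of infinity): psi_0(epsilon_{Omega+1})
Proof-theoretic ordinal of ID_2 (twice-iterated inductive definitions): psi_0(epsilon_{Omega_2+1})
Comparing: psi_0(epsilon_{Omega+1}) < psi_0(epsilon_{Omega_2+1}).
The larger ordinal is psi_0(epsilon_{Omega_2+1}) (from ID_2 (twice-iterated inductive definitions)).

psi_0(epsilon_{Omega_2+1})


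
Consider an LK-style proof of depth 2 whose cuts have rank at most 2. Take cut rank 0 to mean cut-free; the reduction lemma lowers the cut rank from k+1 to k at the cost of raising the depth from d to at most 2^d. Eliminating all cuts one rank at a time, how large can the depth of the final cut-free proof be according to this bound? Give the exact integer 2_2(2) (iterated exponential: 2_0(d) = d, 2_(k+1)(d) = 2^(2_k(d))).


Each rank reduction sends depth d to at most 2^d; cut rank r needs r reductions.
2_0(2) = 2
2_1(2) = 2^2 = 4
2_2(2) = 2^4 = 16
Cut-free depth bound = 16

16


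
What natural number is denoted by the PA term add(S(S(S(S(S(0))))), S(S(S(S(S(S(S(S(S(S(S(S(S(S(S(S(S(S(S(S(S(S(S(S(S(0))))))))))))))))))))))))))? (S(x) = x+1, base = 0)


add(S^5(0), S^25(0)):
S^5(0) = 5
S^25(0) = 25
5 + 25 = 30

30


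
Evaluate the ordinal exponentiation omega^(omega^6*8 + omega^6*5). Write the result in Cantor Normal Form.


omega^(omega^6*8 + omega^6*5):
Both terms of the exponent have the same exponent 6, so they merge: omega^6*8 + omega^6*5 = omega^6*(8+5) = omega^6*13.
omega raised to a CNF ordinal is a single CNF term: Result = omega^(omega^6*13)

omega^(omega^6*13)


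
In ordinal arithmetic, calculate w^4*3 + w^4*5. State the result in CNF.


Ordinal addition w^4*3 + w^4*5:
Both terms have the same exponent 4.
w^e*c + w^e*d = w^e*(c+d).
Result = w^4*(3+5) = w^4*8

w^4*8


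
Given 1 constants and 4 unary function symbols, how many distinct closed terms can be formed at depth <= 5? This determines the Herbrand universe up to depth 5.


Herbrand terms by depth:
Depth 0: 1 constants
Depth 1: 4 new terms (running total: 5)
Depth 2: 16 new terms (running total: 21)
Depth 3: 64 new terms (running total: 85)
Depth 4: 256 new terms (running total: 341)
Depth 5: 1024 new terms (running total: 1365)
Total distinct ground terms = 1365

1365


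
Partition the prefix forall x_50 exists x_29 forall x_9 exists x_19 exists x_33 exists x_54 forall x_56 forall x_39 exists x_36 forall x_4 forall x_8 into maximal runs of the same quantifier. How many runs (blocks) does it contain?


Alternations = 6.
Blocks = alternations + 1 = 7

7


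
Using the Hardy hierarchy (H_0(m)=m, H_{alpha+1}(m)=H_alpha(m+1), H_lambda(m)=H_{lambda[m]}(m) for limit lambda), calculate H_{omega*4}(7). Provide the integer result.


H_{omega*4}(7):
For the Hardy hierarchy, H_{omega*k}(n) = 2^k * n.
2^4 = 16.
16 * 7 = 112

112


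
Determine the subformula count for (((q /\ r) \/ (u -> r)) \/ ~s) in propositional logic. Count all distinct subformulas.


Formula: (((q /\ r) \/ (u -> r)) \/ ~s)
Subformulas found:
  1. q
  2. u
  3. s
  4. r
  5. ~s
  6. (q /\ r)
  7. (u -> r)
  8. ((q /\ r) \/ (u -> r))
  9. (((q /\ r) \/ (u -> r)) \/ ~s)
Total distinct subformulas = 9

9


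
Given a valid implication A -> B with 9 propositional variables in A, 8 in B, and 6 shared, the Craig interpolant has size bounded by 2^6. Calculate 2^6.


Shared atoms = 6
Craig interpolant size bound = 2^6
= 64

64


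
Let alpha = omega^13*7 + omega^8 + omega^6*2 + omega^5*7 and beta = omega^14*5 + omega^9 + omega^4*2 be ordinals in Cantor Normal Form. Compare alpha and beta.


Compare term by term from highest exponent:
alpha = omega^13*7 + omega^8 + omega^6*2 + omega^5*7
beta = omega^14*5 + omega^9 + omega^4*2
Term 1: alpha has omega^13*7, beta has omega^14*5
Term 2: alpha has omega^8*1, beta has omega^9*1
Term 3: alpha has omega^6*2, beta has omega^4*2
Term 4: alpha has omega^5*7, beta has omega^0*0
Result: alpha < beta

alpha < beta


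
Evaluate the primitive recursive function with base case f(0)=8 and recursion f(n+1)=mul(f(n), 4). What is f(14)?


f(0) = 8
f(1) = mul(f(0), 4) = mul(8, 4) = 32
f(2) = mul(f(1), 4) = mul(32, 4) = 128
f(3) = mul(f(2), 4) = mul(128, 4) = 512
f(4) = mul(f(3), 4) = mul(512, 4) = 2048
f(5) = mul(f(4), 4) = mul(2048, 4) = 8192
f(6) = mul(f(5), 4) = mul(8192, 4) = 32768
f(7) = mul(f(6), 4) = mul(32768, 4) = 131072
f(8) = mul(f(7), 4) = mul(131072, 4) = 524288
f(9) = mul(f(8), 4) = mul(524288, 4) = 2097152
f(10) = mul(f(9), 4) = mul(2097152, 4) = 8388608
f(11) = mul(f(10), 4) = mul(8388608, 4) = 33554432
f(12) = mul(f(11), 4) = mul(33554432, 4) = 134217728
f(13) = mul(f(12), 4) = mul(134217728, 4) = 536870912
f(14) = mul(f(13), 4) = mul(536870912, 4) = 2147483648


2147483648


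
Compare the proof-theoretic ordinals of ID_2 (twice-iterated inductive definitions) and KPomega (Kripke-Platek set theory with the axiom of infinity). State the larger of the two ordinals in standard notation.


Proof-theoretic ordinal of ID_2 (twice-iterated inductive definitions): psi_0(epsilon_{Omega_2+1})
Proof-theoretic ordinal of KPomega (Kripke-Platek set theory with the axiom of infinity): psi_0(epsilon_{Omega+1})
Comparing: psi_0(epsilon_{Omega+1}) < psi_0(epsilon_{Omega_2+1}).
The larger ordinal is psi_0(epsilon_{Omega_2+1}) (from ID_2 (twice-iterated inductive definitions)).

psi_0(epsilon_{Omega_2+1})


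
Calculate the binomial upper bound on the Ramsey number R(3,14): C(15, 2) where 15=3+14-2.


R(3,14) <= C(3+14-2, 3-1) = C(15, 2)
C(15, 2) = 15! / (2! * 13!)
= 105

105


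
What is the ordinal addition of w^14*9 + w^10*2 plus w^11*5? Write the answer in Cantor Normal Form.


Ordinal addition (w^14*9 + w^10*2) + w^11*5:
alpha's leading term has exponent 14 > beta's exponent 11, so it survives.
alpha's tail term has exponent 10 < beta's exponent 11, so it is absorbed by beta.
In ordinal addition, any term followed by a strictly larger-exponent term is absorbed.
Result = w^14*9 + w^11*5

w^14*9 + w^11*5


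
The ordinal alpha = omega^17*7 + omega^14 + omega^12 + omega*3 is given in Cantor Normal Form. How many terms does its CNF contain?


CNF: omega^17*7 + omega^14 + omega^12 + omega*3
Count the summands separated by '+':
  term 1: omega^17*7
  term 2: omega^14
  term 3: omega^12
  term 4: omega*3
Total terms = 4

4


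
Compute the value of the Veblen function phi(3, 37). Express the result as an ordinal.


phi(3, 37):
phi(3, beta) = eta_beta (the beta-th eta number, fixed point of zeta).
phi(3, 37) = eta_37

eta_37


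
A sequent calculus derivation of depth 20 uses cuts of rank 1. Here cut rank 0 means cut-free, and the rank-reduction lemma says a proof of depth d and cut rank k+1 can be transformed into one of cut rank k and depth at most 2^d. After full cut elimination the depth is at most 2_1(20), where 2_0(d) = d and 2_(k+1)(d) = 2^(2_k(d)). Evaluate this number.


Each rank reduction sends depth d to at most 2^d; cut rank r needs r reductions.
2_0(20) = 20
2_1(20) = 2^20 = 1048576
Cut-free depth bound = 1048576

1048576


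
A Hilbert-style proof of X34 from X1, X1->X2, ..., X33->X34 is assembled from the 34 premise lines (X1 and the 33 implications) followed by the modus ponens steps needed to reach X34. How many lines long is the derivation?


We have 34 premise lines: X1 and 33 implications.
Each implication is detached once by MP, giving 33 MP lines.
34 premise lines + 33 MP lines = 67 total lines.

67


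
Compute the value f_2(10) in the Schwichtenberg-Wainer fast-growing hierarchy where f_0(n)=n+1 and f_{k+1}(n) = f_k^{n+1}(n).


f_2(10) = f_1^11(10)
f_1(m) = 2m + 1.
Iterating: f_1^k(n) = 2^k*(n+1) - 1.
f_2(10) = 2^11*(10+1) - 1 = 2048*11 - 1 = 22527

22527


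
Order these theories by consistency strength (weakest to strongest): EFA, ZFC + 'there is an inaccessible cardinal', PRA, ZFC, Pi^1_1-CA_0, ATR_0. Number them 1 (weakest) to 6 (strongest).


Ordering by consistency strength:
1. EFA
2. PRA
3. ATR_0
4. Pi^1_1-CA_0
5. ZFC
6. ZFC + 'there is an inaccessible cardinal'


EFA=1, ZFC + 'there is an inaccessible cardinal'=6, PRA=2, ZFC=5, Pi^1_1-CA_0=4, ATR_0=3


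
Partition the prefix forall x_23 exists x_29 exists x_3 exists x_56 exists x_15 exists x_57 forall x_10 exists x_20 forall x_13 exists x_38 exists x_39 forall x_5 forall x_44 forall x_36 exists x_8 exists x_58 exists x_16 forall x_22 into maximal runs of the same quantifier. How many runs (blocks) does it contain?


Alternations = 8.
Blocks = alternations + 1 = 9

9


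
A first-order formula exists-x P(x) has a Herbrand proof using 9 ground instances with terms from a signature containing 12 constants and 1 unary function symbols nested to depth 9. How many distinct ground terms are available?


Herbrand terms by depth:
Depth 0: 12 constants
Depth 1: 12 new terms (running total: 24)
Depth 2: 12 new terms (running total: 36)
Depth 3: 12 new terms (running total: 48)
Depth 4: 12 new terms (running total: 60)
Depth 5: 12 new terms (running total: 72)
Depth 6: 12 new terms (running total: 84)
Depth 7: 12 new terms (running total: 96)
Depth 8: 12 new terms (running total: 108)
Depth 9: 12 new terms (running total: 120)
Total distinct ground terms = 120

120


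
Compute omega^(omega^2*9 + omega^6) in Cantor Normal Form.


omega^(omega^2*9 + omega^6):
In ordinal addition a term is absorbed by a following term of strictly larger exponent: 2 < 6, so omega^2*9 + omega^6 = omega^6.
omega raised to a CNF ordinal is a single CNF term: Result = omega^(omega^6)

omega^(omega^6)


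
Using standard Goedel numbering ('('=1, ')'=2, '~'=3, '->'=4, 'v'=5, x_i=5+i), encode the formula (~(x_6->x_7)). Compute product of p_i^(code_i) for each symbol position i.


Formula: (~(x_6->x_7))
Symbol codes: [1, 3, 1, 11, 4, 12, 2, 2]
Primes: [2, 3, 5, 7, 11, 13, 17, 19]
p_1^1 = 2^1 = 2
p_2^3 = 3^3 = 27
p_3^1 = 5^1 = 5
p_4^11 = 7^11 = 1977326743
p_5^4 = 11^4 = 14641
p_6^12 = 13^12 = 23298085122481
p_7^2 = 17^2 = 289
p_8^2 = 19^2 = 361
Product = 18999326990387880416089010713001490

18999326990387880416089010713001490
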